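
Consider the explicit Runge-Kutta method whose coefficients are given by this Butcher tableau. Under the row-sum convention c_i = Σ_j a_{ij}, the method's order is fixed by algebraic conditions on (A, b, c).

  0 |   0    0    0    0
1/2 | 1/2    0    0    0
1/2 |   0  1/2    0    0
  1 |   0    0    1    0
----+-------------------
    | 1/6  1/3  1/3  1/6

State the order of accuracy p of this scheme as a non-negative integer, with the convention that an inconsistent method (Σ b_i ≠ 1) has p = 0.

b = (1/6, 1/3, 1/3, 1/6)
c = (0, 1/2, 1/2, 1)
Ac = (0, 0, 1/4, 1/2)
Σ b_i: 1/6·1 + 1/3·1 + 1/3·1 + 1/6·1 = 1 ✓
b·c: 1/3·1/2 + 1/3·1/2 + 1/6·1 = 1/2 ✓
b·c²: 1/3·1/4 + 1/3·1/4 + 1/6·1 = 1/3 ✓
b·Ac: 1/3·1/4 + 1/6·1/2 = 1/6 ✓
b·c³: 1/3·1/8 + 1/3·1/8 + 1/6·1 = 1/4 ✓
b·(c∘Ac): 1/3·1/8 + 1/6·1/2 = 1/8 ✓
b·Ac²: 1/3·1/8 + 1/6·1/4 = 1/12 ✓
b·A²c: 1/6·1/4 = 1/24 ✓; 4 stages ⇒ order 4.

4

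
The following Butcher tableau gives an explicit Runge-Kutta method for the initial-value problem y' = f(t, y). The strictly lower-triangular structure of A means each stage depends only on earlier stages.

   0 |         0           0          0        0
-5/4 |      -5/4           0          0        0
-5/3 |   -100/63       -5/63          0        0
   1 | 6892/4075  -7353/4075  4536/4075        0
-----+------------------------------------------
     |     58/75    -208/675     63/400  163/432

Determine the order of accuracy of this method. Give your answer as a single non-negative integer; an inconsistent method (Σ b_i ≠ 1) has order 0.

4

b = (58/75, -208/675, 63/400, 163/432)
c = (0, -5/4, -5/3, 1)
Ac = (0, 0, 25/252, 261/652)
Σ b_i: 58/75·1 + (-208/675)·1 + 63/400·1 + 163/432·1 = 1 ✓
b·c: (-208/675)·(-5/4) + 63/400·(-5/3) + 163/432·1 = 1/2 ✓
b·c²: (-208/675)·25/16 + 63/400·25/9 + 163/432·1 = 1/3 ✓
b·Ac: 63/400·25/252 + 163/432·261/652 = 1/6 ✓
b·c³: (-208/675)·(-125/64) + 63/400·(-125/27) + 163/432·1 = 1/4 ✓
b·(c∘Ac): 63/400·(-125/756) + 163/432·261/652 = 1/8 ✓
b·Ac²: 63/400·(-125/1008) + 163/432·711/2608 = 1/12 ✓
b·A²c: 163/432·18/163 = 1/24 ✓; 4 stages ⇒ order 4.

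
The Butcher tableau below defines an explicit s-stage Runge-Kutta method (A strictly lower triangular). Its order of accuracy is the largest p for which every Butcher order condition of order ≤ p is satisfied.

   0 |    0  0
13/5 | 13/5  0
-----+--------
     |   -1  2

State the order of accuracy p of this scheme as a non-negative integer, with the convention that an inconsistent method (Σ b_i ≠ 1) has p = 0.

b = (-1, 2)
c = (0, 13/5)
Σ b_i: (-1)·1 + 2·1 = 1 ✓
b·c: 2·13/5 = 26/5 ≠ 1/2 ⇒ order 1.

1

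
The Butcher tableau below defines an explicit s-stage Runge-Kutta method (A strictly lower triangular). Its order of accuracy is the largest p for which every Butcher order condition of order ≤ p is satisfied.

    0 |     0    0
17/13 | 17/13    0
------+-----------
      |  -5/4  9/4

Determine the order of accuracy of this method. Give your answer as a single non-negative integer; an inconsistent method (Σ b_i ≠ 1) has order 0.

1

b = (-5/4, 9/4)
c = (0, 17/13)
Σ b_i: (-5/4)·1 + 9/4·1 = 1 ✓
b·c: 9/4·17/13 = 153/52 ≠ 1/2 ⇒ order 1.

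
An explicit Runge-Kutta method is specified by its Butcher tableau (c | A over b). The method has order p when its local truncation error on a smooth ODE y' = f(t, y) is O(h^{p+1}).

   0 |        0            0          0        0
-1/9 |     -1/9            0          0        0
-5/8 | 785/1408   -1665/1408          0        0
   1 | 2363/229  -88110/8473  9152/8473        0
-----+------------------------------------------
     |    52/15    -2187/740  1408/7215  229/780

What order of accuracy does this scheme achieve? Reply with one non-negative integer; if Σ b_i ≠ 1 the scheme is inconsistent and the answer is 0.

4

b = (52/15, -2187/740, 1408/7215, 229/780)
c = (0, -1/9, -5/8, 1)
Ac = (0, 0, 185/1408, 110/229)
Σ b_i: 52/15·1 + (-2187/740)·1 + 1408/7215·1 + 229/780·1 = 1 ✓
b·c: (-2187/740)·(-1/9) + 1408/7215·(-5/8) + 229/780·1 = 1/2 ✓
b·c²: (-2187/740)·1/81 + 1408/7215·25/64 + 229/780·1 = 1/3 ✓
b·Ac: 1408/7215·185/1408 + 229/780·110/229 = 1/6 ✓
b·c³: (-2187/740)·(-1/729) + 1408/7215·(-125/512) + 229/780·1 = 1/4 ✓
b·(c∘Ac): 1408/7215·(-925/11264) + 229/780·110/229 = 1/8 ✓
b·Ac²: 1408/7215·(-185/12672) + 229/780·605/2061 = 1/12 ✓
b·A²c: 229/780·65/458 = 1/24 ✓; 4 stages ⇒ order 4.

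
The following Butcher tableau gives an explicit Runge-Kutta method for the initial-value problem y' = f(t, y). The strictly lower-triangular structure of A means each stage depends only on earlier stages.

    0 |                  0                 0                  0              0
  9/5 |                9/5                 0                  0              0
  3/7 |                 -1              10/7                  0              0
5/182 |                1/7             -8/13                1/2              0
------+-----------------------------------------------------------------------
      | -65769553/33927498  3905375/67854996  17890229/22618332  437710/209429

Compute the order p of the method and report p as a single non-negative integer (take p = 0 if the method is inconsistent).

b = (-65769553/33927498, 3905375/67854996, 17890229/22618332, 437710/209429)
c = (0, 9/5, 3/7, 5/182)
Ac = (0, 0, 18/7, -813/910)
Σ b_i: (-65769553/33927498)·1 + 3905375/67854996·1 + 17890229/22618332·1 + 437710/209429·1 = 1 ✓
b·c: 3905375/67854996·9/5 + 17890229/22618332·3/7 + 437710/209429·5/182 = 1/2 ✓
b·c²: 3905375/67854996·81/25 + 17890229/22618332·9/49 + 437710/209429·25/33124 = 1/3 ✓
b·Ac: 17890229/22618332·18/7 + 437710/209429·(-813/910) = 1/6 ✓
b·c³: 3905375/67854996·729/125 + 17890229/22618332·27/343 + 437710/209429·125/6028568 = 212363955/533625092 ≠ 1/4 ⇒ order 3.
b·(c∘Ac): 17890229/22618332·54/49 + 437710/209429·(-813/33124) = 1202671/1466003 ≠ 1/8
b·Ac²: 17890229/22618332·162/35 + 437710/209429·(-60579/31850) = -4606311/14660030 ≠ 1/12
b·A²c: 437710/209429·9/7 = 562770/209429 ≠ 1/24

3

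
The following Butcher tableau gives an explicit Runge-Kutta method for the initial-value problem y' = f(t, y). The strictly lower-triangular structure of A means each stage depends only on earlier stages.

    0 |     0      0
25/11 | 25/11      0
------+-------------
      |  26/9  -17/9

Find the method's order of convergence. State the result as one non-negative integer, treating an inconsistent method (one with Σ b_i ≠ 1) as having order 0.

b = (26/9, -17/9)
c = (0, 25/11)
Σ b_i: 26/9·1 + (-17/9)·1 = 1 ✓
b·c: (-17/9)·25/11 = -425/99 ≠ 1/2 ⇒ order 1.

1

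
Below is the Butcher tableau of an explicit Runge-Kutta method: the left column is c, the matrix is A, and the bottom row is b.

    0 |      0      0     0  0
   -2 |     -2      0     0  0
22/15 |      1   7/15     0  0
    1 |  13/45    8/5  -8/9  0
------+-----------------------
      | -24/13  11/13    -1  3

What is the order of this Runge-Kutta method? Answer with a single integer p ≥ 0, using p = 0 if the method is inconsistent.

b = (-24/13, 11/13, -1, 3)
c = (0, -2, 22/15, 1)
Ac = (0, 0, -14/15, -608/135)
Σ b_i: (-24/13)·1 + 11/13·1 + (-1)·1 + 3·1 = 1 ✓
b·c: 11/13·(-2) + (-1)·22/15 + 3·1 = -31/195 ≠ 1/2 ⇒ order 1.

1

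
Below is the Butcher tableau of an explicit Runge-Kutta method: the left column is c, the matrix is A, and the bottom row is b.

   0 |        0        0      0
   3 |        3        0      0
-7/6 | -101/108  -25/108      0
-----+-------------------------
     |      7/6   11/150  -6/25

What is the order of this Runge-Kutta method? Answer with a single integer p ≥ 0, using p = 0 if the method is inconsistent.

3

b = (7/6, 11/150, -6/25)
c = (0, 3, -7/6)
Ac = (0, 0, -25/36)
Σ b_i: 7/6·1 + 11/150·1 + (-6/25)·1 = 1 ✓
b·c: 11/150·3 + (-6/25)·(-7/6) = 1/2 ✓
b·c²: 11/150·9 + (-6/25)·49/36 = 1/3 ✓
b·Ac: (-6/25)·(-25/36) = 1/6 ✓; 3 stages ⇒ order 3.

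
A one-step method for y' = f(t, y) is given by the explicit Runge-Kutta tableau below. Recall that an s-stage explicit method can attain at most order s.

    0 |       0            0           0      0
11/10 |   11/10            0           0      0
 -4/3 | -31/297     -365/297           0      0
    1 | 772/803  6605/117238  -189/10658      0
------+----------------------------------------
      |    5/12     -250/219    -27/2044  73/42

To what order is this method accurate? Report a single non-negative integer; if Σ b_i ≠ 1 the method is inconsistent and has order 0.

4

b = (5/12, -250/219, -27/2044, 73/42)
c = (0, 11/10, -4/3, 1)
Ac = (0, 0, -73/54, 25/292)
Σ b_i: 5/12·1 + (-250/219)·1 + (-27/2044)·1 + 73/42·1 = 1 ✓
b·c: (-250/219)·11/10 + (-27/2044)·(-4/3) + 73/42·1 = 1/2 ✓
b·c²: (-250/219)·121/100 + (-27/2044)·16/9 + 73/42·1 = 1/3 ✓
b·Ac: (-27/2044)·(-73/54) + 73/42·25/292 = 1/6 ✓
b·c³: (-250/219)·1331/1000 + (-27/2044)·(-64/27) + 73/42·1 = 1/4 ✓
b·(c∘Ac): (-27/2044)·146/81 + 73/42·25/292 = 1/8 ✓
b·Ac²: (-27/2044)·(-803/540) + 73/42·107/2920 = 1/12 ✓
b·A²c: 73/42·7/292 = 1/24 ✓; 4 stages ⇒ order 4.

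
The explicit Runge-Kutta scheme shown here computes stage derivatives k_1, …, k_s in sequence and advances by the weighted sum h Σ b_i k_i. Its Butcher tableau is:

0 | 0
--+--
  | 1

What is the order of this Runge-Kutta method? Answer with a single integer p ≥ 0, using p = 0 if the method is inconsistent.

1

b = (1)
c = (0)
Σ b_i: 1·1 = 1 ✓; 1 stage ⇒ order 1.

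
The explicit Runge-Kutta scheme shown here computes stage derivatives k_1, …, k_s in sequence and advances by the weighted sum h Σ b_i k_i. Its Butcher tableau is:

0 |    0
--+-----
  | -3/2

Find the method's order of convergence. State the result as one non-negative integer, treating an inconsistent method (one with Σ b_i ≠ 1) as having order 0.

b = (-3/2)
c = (0)
Σ b_i: (-3/2)·1 = -3/2 ≠ 1 ⇒ order 0.

0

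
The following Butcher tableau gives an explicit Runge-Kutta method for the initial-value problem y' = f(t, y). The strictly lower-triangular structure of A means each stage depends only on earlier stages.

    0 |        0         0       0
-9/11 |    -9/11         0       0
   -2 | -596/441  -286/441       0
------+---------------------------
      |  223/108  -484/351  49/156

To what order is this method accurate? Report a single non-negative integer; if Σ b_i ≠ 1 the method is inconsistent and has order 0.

b = (223/108, -484/351, 49/156)
c = (0, -9/11, -2)
Ac = (0, 0, 26/49)
Σ b_i: 223/108·1 + (-484/351)·1 + 49/156·1 = 1 ✓
b·c: (-484/351)·(-9/11) + 49/156·(-2) = 1/2 ✓
b·c²: (-484/351)·81/121 + 49/156·4 = 1/3 ✓
b·Ac: 49/156·26/49 = 1/6 ✓; 3 stages ⇒ order 3.

3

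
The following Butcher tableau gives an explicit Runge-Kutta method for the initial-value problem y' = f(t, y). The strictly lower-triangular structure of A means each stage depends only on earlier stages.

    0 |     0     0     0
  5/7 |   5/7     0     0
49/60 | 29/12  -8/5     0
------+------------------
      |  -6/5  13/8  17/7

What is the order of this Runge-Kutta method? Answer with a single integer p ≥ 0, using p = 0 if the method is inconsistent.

b = (-6/5, 13/8, 17/7)
c = (0, 5/7, 49/60)
Ac = (0, 0, -8/7)
Σ b_i: (-6/5)·1 + 13/8·1 + 17/7·1 = 799/280 ≠ 1 ⇒ order 0.

0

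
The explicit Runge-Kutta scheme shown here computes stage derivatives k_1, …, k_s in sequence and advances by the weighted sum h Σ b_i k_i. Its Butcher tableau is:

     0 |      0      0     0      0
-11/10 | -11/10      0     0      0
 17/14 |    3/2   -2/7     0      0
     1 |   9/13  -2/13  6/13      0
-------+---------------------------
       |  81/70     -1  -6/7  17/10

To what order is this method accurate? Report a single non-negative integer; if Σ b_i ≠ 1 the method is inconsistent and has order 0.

1

b = (81/70, -1, -6/7, 17/10)
c = (0, -11/10, 17/14, 1)
Ac = (0, 0, 11/35, 332/455)
Σ b_i: 81/70·1 + (-1)·1 + (-6/7)·1 + 17/10·1 = 1 ✓
b·c: (-1)·(-11/10) + (-6/7)·17/14 + 17/10·1 = 431/245 ≠ 1/2 ⇒ order 1.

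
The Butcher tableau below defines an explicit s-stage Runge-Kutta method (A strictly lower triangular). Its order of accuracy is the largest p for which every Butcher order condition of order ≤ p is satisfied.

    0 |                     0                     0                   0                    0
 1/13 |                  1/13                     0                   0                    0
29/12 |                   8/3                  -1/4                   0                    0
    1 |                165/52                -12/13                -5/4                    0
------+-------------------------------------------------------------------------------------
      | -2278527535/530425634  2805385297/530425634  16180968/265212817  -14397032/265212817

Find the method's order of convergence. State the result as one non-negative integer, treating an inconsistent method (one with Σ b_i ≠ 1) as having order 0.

b = (-2278527535/530425634, 2805385297/530425634, 16180968/265212817, -14397032/265212817)
c = (0, 1/13, 29/12, 1)
Ac = (0, 0, -1/52, -25081/8112)
Σ b_i: (-2278527535/530425634)·1 + 2805385297/530425634·1 + 16180968/265212817·1 + (-14397032/265212817)·1 = 1 ✓
b·c: 2805385297/530425634·1/13 + 16180968/265212817·29/12 + (-14397032/265212817)·1 = 1/2 ✓
b·c²: 2805385297/530425634·1/169 + 16180968/265212817·841/144 + (-14397032/265212817)·1 = 1/3 ✓
b·Ac: 16180968/265212817·(-1/52) + (-14397032/265212817)·(-25081/8112) = 1/6 ✓
b·c³: 2805385297/530425634·1/2197 + 16180968/265212817·24389/1728 + (-14397032/265212817)·1 = 200884023715/248239196712 ≠ 1/4 ⇒ order 3.
b·(c∘Ac): 16180968/265212817·(-29/624) + (-14397032/265212817)·(-25081/8112) = 1706691032/10343299863 ≠ 1/8
b·Ac²: 16180968/265212817·(-1/676) + (-14397032/265212817)·(-9245297/1265472) = 98427918629/248239196712 ≠ 1/12
b·A²c: (-14397032/265212817)·5/208 = -692165/530425634 ≠ 1/24

3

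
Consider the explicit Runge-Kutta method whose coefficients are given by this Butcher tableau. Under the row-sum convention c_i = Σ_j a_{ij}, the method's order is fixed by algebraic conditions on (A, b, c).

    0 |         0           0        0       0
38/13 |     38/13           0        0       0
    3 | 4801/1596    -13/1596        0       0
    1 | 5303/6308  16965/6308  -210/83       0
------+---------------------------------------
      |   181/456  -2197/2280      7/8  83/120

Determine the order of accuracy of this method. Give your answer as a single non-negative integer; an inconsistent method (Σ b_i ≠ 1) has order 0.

4

b = (181/456, -2197/2280, 7/8, 83/120)
c = (0, 38/13, 3, 1)
Ac = (0, 0, -1/42, 45/166)
Σ b_i: 181/456·1 + (-2197/2280)·1 + 7/8·1 + 83/120·1 = 1 ✓
b·c: (-2197/2280)·38/13 + 7/8·3 + 83/120·1 = 1/2 ✓
b·c²: (-2197/2280)·1444/169 + 7/8·9 + 83/120·1 = 1/3 ✓
b·Ac: 7/8·(-1/42) + 83/120·45/166 = 1/6 ✓
b·c³: (-2197/2280)·54872/2197 + 7/8·27 + 83/120·1 = 1/4 ✓
b·(c∘Ac): 7/8·(-1/14) + 83/120·45/166 = 1/8 ✓
b·Ac²: 7/8·(-19/273) + 83/120·225/1079 = 1/12 ✓
b·A²c: 83/120·5/83 = 1/24 ✓; 4 stages ⇒ order 4.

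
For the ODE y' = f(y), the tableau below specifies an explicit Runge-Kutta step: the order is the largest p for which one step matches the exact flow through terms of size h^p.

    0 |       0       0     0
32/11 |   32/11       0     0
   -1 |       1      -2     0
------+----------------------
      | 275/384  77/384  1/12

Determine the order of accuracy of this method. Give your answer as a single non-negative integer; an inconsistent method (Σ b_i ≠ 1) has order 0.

2

b = (275/384, 77/384, 1/12)
c = (0, 32/11, -1)
Ac = (0, 0, -64/11)
Σ b_i: 275/384·1 + 77/384·1 + 1/12·1 = 1 ✓
b·c: 77/384·32/11 + 1/12·(-1) = 1/2 ✓
b·c²: 77/384·1024/121 + 1/12·1 = 235/132 ≠ 1/3 ⇒ order 2.
b·Ac: 1/12·(-64/11) = -16/33 ≠ 1/6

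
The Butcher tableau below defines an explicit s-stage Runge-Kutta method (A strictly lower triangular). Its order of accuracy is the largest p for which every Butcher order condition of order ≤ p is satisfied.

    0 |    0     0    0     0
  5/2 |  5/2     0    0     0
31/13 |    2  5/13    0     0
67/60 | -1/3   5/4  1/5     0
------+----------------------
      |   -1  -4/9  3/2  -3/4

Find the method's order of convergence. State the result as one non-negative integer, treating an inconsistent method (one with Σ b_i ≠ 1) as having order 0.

b = (-1, -4/9, 3/2, -3/4)
c = (0, 5/2, 31/13, 67/60)
Ac = (0, 0, 25/26, 1873/520)
Σ b_i: (-1)·1 + (-4/9)·1 + 3/2·1 + (-3/4)·1 = -25/36 ≠ 1 ⇒ order 0.

0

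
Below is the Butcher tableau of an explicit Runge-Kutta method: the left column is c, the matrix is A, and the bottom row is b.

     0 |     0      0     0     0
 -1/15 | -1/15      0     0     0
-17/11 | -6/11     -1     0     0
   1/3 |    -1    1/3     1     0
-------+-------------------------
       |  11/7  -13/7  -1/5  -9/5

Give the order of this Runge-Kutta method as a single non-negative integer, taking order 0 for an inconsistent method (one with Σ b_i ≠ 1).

0

b = (11/7, -13/7, -1/5, -9/5)
c = (0, -1/15, -17/11, 1/3)
Ac = (0, 0, 1/15, -776/495)
Σ b_i: 11/7·1 + (-13/7)·1 + (-1/5)·1 + (-9/5)·1 = -16/7 ≠ 1 ⇒ order 0.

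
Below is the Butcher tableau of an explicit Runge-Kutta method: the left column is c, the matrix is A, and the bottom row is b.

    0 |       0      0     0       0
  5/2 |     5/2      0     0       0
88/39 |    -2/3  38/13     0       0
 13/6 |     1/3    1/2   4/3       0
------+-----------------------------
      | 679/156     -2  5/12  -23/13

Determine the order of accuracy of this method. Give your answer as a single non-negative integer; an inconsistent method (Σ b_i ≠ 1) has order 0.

b = (679/156, -2, 5/12, -23/13)
c = (0, 5/2, 88/39, 13/6)
Ac = (0, 0, 95/13, 1993/468)
Σ b_i: 679/156·1 + (-2)·1 + 5/12·1 + (-23/13)·1 = 1 ✓
b·c: (-2)·5/2 + 5/12·88/39 + (-23/13)·13/6 = -1847/234 ≠ 1/2 ⇒ order 1.

1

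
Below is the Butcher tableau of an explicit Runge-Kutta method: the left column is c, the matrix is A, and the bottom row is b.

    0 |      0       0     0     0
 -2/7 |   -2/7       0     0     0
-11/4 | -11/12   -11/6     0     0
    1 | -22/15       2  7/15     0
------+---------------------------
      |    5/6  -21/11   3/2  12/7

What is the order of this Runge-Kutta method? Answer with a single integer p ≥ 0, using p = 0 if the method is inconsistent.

0

b = (5/6, -21/11, 3/2, 12/7)
c = (0, -2/7, -11/4, 1)
Ac = (0, 0, 11/21, -779/420)
Σ b_i: 5/6·1 + (-21/11)·1 + 3/2·1 + 12/7·1 = 494/231 ≠ 1 ⇒ order 0.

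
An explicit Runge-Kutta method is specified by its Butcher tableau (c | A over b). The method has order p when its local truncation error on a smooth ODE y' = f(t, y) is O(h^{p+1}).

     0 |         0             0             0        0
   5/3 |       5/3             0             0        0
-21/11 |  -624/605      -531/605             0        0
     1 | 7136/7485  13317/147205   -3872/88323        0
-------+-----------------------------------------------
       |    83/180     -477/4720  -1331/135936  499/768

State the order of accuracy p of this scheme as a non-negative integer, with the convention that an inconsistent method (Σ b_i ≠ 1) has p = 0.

b = (83/180, -477/4720, -1331/135936, 499/768)
c = (0, 5/3, -21/11, 1)
Ac = (0, 0, -177/121, 117/499)
Σ b_i: 83/180·1 + (-477/4720)·1 + (-1331/135936)·1 + 499/768·1 = 1 ✓
b·c: (-477/4720)·5/3 + (-1331/135936)·(-21/11) + 499/768·1 = 1/2 ✓
b·c²: (-477/4720)·25/9 + (-1331/135936)·441/121 + 499/768·1 = 1/3 ✓
b·Ac: (-1331/135936)·(-177/121) + 499/768·117/499 = 1/6 ✓
b·c³: (-477/4720)·125/27 + (-1331/135936)·(-9261/1331) + 499/768·1 = 1/4 ✓
b·(c∘Ac): (-1331/135936)·3717/1331 + 499/768·117/499 = 1/8 ✓
b·Ac²: (-1331/135936)·(-295/121) + 499/768·137/1497 = 1/12 ✓
b·A²c: 499/768·32/499 = 1/24 ✓; 4 stages ⇒ order 4.

4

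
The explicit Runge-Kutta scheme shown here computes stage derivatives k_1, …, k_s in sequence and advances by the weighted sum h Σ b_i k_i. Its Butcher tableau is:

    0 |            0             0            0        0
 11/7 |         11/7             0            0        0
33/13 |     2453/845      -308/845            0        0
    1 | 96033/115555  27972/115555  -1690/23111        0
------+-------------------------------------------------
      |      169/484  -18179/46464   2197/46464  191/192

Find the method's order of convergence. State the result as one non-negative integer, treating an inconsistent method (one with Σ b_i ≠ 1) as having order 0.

4

b = (169/484, -18179/46464, 2197/46464, 191/192)
c = (0, 11/7, 33/13, 1)
Ac = (0, 0, -484/845, 186/955)
Σ b_i: 169/484·1 + (-18179/46464)·1 + 2197/46464·1 + 191/192·1 = 1 ✓
b·c: (-18179/46464)·11/7 + 2197/46464·33/13 + 191/192·1 = 1/2 ✓
b·c²: (-18179/46464)·121/49 + 2197/46464·1089/169 + 191/192·1 = 1/3 ✓
b·Ac: 2197/46464·(-484/845) + 191/192·186/955 = 1/6 ✓
b·c³: (-18179/46464)·1331/343 + 2197/46464·35937/2197 + 191/192·1 = 1/4 ✓
b·(c∘Ac): 2197/46464·(-15972/10985) + 191/192·186/955 = 1/8 ✓
b·Ac²: 2197/46464·(-5324/5915) + 191/192·846/6685 = 1/12 ✓
b·A²c: 191/192·8/191 = 1/24 ✓; 4 stages ⇒ order 4.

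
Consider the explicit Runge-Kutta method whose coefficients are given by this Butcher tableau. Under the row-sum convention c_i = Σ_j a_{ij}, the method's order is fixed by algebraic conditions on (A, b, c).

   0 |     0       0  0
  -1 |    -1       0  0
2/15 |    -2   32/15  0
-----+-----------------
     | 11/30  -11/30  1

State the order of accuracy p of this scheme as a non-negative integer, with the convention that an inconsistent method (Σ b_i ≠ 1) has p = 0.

b = (11/30, -11/30, 1)
c = (0, -1, 2/15)
Ac = (0, 0, -32/15)
Σ b_i: 11/30·1 + (-11/30)·1 + 1·1 = 1 ✓
b·c: (-11/30)·(-1) + 1·2/15 = 1/2 ✓
b·c²: (-11/30)·1 + 1·4/225 = -157/450 ≠ 1/3 ⇒ order 2.
b·Ac: 1·(-32/15) = -32/15 ≠ 1/6

2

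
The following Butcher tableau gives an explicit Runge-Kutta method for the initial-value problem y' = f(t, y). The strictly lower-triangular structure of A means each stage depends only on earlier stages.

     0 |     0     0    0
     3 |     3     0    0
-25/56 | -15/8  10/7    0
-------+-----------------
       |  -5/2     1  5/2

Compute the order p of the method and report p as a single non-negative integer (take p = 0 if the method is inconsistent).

1

b = (-5/2, 1, 5/2)
c = (0, 3, -25/56)
Ac = (0, 0, 30/7)
Σ b_i: (-5/2)·1 + 1·1 + 5/2·1 = 1 ✓
b·c: 1·3 + 5/2·(-25/56) = 211/112 ≠ 1/2 ⇒ order 1.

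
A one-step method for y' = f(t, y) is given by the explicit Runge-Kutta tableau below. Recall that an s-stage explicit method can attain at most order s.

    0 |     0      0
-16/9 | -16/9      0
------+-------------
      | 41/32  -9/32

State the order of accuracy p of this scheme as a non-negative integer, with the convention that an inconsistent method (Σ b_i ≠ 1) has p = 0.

b = (41/32, -9/32)
c = (0, -16/9)
Σ b_i: 41/32·1 + (-9/32)·1 = 1 ✓
b·c: (-9/32)·(-16/9) = 1/2 ✓; 2 stages ⇒ order 2.

2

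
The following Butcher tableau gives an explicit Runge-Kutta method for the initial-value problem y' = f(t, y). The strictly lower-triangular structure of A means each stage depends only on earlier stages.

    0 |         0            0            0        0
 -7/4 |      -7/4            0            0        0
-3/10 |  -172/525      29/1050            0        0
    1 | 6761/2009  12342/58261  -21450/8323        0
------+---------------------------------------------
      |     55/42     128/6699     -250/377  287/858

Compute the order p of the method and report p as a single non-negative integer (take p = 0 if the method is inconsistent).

b = (55/42, 128/6699, -250/377, 287/858)
c = (0, -7/4, -3/10, 1)
Ac = (0, 0, -29/600, 33/82)
Σ b_i: 55/42·1 + 128/6699·1 + (-250/377)·1 + 287/858·1 = 1 ✓
b·c: 128/6699·(-7/4) + (-250/377)·(-3/10) + 287/858·1 = 1/2 ✓
b·c²: 128/6699·49/16 + (-250/377)·9/100 + 287/858·1 = 1/3 ✓
b·Ac: (-250/377)·(-29/600) + 287/858·33/82 = 1/6 ✓
b·c³: 128/6699·(-343/64) + (-250/377)·(-27/1000) + 287/858·1 = 1/4 ✓
b·(c∘Ac): (-250/377)·29/2000 + 287/858·33/82 = 1/8 ✓
b·Ac²: (-250/377)·203/2400 + 287/858·957/2296 = 1/12 ✓
b·A²c: 287/858·143/1148 = 1/24 ✓; 4 stages ⇒ order 4.

4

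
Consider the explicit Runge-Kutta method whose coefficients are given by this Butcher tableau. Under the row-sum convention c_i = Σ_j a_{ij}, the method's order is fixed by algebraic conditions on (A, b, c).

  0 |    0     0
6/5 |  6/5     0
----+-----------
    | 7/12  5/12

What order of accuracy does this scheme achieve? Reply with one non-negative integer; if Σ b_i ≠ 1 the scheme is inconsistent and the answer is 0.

2

b = (7/12, 5/12)
c = (0, 6/5)
Σ b_i: 7/12·1 + 5/12·1 = 1 ✓
b·c: 5/12·6/5 = 1/2 ✓; 2 stages ⇒ order 2.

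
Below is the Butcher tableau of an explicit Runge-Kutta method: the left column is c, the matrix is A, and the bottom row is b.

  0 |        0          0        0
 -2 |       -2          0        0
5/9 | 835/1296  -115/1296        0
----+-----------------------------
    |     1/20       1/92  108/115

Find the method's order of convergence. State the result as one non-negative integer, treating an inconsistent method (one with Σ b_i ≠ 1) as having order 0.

b = (1/20, 1/92, 108/115)
c = (0, -2, 5/9)
Ac = (0, 0, 115/648)
Σ b_i: 1/20·1 + 1/92·1 + 108/115·1 = 1 ✓
b·c: 1/92·(-2) + 108/115·5/9 = 1/2 ✓
b·c²: 1/92·4 + 108/115·25/81 = 1/3 ✓
b·Ac: 108/115·115/648 = 1/6 ✓; 3 stages ⇒ order 3.

3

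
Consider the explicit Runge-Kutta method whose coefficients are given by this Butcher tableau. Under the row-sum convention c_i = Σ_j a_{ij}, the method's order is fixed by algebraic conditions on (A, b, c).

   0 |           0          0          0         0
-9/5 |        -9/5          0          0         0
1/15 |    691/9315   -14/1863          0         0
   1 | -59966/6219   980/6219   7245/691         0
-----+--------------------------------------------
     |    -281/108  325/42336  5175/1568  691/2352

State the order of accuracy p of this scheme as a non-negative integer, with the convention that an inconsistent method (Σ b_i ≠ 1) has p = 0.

4

b = (-281/108, 325/42336, 5175/1568, 691/2352)
c = (0, -9/5, 1/15, 1)
Ac = (0, 0, 14/1035, 287/691)
Σ b_i: (-281/108)·1 + 325/42336·1 + 5175/1568·1 + 691/2352·1 = 1 ✓
b·c: 325/42336·(-9/5) + 5175/1568·1/15 + 691/2352·1 = 1/2 ✓
b·c²: 325/42336·81/25 + 5175/1568·1/225 + 691/2352·1 = 1/3 ✓
b·Ac: 5175/1568·14/1035 + 691/2352·287/691 = 1/6 ✓
b·c³: 325/42336·(-729/125) + 5175/1568·1/3375 + 691/2352·1 = 1/4 ✓
b·(c∘Ac): 5175/1568·14/15525 + 691/2352·287/691 = 1/8 ✓
b·Ac²: 5175/1568·(-14/575) + 691/2352·385/691 = 1/12 ✓
b·A²c: 691/2352·98/691 = 1/24 ✓; 4 stages ⇒ order 4.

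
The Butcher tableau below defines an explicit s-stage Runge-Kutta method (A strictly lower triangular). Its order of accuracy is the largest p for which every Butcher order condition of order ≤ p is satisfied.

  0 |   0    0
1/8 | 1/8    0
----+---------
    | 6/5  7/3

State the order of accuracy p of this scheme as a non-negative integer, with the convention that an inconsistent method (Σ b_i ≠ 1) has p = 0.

b = (6/5, 7/3)
c = (0, 1/8)
Σ b_i: 6/5·1 + 7/3·1 = 53/15 ≠ 1 ⇒ order 0.

0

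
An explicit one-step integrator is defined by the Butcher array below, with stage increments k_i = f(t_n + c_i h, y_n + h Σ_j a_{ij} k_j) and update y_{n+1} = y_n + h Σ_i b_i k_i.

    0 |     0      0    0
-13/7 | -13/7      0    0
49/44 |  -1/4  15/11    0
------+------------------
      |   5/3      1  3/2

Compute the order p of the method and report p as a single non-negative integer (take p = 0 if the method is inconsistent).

b = (5/3, 1, 3/2)
c = (0, -13/7, 49/44)
Ac = (0, 0, -195/77)
Σ b_i: 5/3·1 + 1·1 + 3/2·1 = 25/6 ≠ 1 ⇒ order 0.

0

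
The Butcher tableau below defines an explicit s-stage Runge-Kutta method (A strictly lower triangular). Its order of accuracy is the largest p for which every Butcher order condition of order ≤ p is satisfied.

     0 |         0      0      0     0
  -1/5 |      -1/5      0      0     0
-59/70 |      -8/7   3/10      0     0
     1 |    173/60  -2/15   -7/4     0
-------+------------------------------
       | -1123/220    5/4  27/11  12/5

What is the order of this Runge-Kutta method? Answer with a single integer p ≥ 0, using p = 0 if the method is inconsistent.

b = (-1123/220, 5/4, 27/11, 12/5)
c = (0, -1/5, -59/70, 1)
Ac = (0, 0, -3/50, 901/600)
Σ b_i: (-1123/220)·1 + 5/4·1 + 27/11·1 + 12/5·1 = 1 ✓
b·c: 5/4·(-1/5) + 27/11·(-59/70) + 12/5·1 = 25/308 ≠ 1/2 ⇒ order 1.

1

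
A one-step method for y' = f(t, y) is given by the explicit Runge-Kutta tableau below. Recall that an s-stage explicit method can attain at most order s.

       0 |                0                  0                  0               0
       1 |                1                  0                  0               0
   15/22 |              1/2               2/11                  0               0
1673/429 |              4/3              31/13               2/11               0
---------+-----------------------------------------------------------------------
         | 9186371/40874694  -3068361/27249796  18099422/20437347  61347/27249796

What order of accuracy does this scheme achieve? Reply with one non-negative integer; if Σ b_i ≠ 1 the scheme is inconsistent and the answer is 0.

3

b = (9186371/40874694, -3068361/27249796, 18099422/20437347, 61347/27249796)
c = (0, 1, 15/22, 1673/429)
Ac = (0, 0, 2/11, 3946/1573)
Σ b_i: 9186371/40874694·1 + (-3068361/27249796)·1 + 18099422/20437347·1 + 61347/27249796·1 = 1 ✓
b·c: (-3068361/27249796)·1 + 18099422/20437347·15/22 + 61347/27249796·1673/429 = 1/2 ✓
b·c²: (-3068361/27249796)·1 + 18099422/20437347·225/484 + 61347/27249796·2798929/184041 = 1/3 ✓
b·Ac: 18099422/20437347·2/11 + 61347/27249796·3946/1573 = 1/6 ✓
b·c³: (-3068361/27249796)·1 + 18099422/20437347·3375/10648 + 61347/27249796·4682608217/78953589 = 1511141855/5010069636 ≠ 1/4 ⇒ order 3.
b·(c∘Ac): 18099422/20437347·15/121 + 61347/27249796·6601658/674817 = 19754849/149873878 ≠ 1/8
b·Ac²: 18099422/20437347·2/11 + 61347/27249796·85447/34606 = 42798293/256926648 ≠ 1/12
b·A²c: 61347/27249796·4/121 = 507/6812449 ≠ 1/24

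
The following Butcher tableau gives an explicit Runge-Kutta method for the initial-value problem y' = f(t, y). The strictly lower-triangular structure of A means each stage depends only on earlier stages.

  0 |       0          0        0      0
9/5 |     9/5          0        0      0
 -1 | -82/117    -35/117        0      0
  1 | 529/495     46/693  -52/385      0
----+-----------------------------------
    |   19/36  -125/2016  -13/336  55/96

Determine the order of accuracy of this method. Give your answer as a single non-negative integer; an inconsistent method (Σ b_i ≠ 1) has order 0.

4

b = (19/36, -125/2016, -13/336, 55/96)
c = (0, 9/5, -1, 1)
Ac = (0, 0, -7/13, 14/55)
Σ b_i: 19/36·1 + (-125/2016)·1 + (-13/336)·1 + 55/96·1 = 1 ✓
b·c: (-125/2016)·9/5 + (-13/336)·(-1) + 55/96·1 = 1/2 ✓
b·c²: (-125/2016)·81/25 + (-13/336)·1 + 55/96·1 = 1/3 ✓
b·Ac: (-13/336)·(-7/13) + 55/96·14/55 = 1/6 ✓
b·c³: (-125/2016)·729/125 + (-13/336)·(-1) + 55/96·1 = 1/4 ✓
b·(c∘Ac): (-13/336)·7/13 + 55/96·14/55 = 1/8 ✓
b·Ac²: (-13/336)·(-63/65) + 55/96·2/25 = 1/12 ✓
b·A²c: 55/96·4/55 = 1/24 ✓; 4 stages ⇒ order 4.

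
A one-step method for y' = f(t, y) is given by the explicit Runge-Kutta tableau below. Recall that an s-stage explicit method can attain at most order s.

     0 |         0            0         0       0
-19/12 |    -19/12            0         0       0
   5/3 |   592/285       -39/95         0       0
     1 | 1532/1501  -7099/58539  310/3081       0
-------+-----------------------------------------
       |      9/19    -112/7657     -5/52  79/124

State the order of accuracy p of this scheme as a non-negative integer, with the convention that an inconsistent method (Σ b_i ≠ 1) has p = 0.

4

b = (9/19, -112/7657, -5/52, 79/124)
c = (0, -19/12, 5/3, 1)
Ac = (0, 0, 13/20, 341/948)
Σ b_i: 9/19·1 + (-112/7657)·1 + (-5/52)·1 + 79/124·1 = 1 ✓
b·c: (-112/7657)·(-19/12) + (-5/52)·5/3 + 79/124·1 = 1/2 ✓
b·c²: (-112/7657)·361/144 + (-5/52)·25/9 + 79/124·1 = 1/3 ✓
b·Ac: (-5/52)·13/20 + 79/124·341/948 = 1/6 ✓
b·c³: (-112/7657)·(-6859/1728) + (-5/52)·125/27 + 79/124·1 = 1/4 ✓
b·(c∘Ac): (-5/52)·13/12 + 79/124·341/948 = 1/8 ✓
b·Ac²: (-5/52)·(-247/240) + 79/124·(-31/1264) = 1/12 ✓
b·A²c: 79/124·31/474 = 1/24 ✓; 4 stages ⇒ order 4.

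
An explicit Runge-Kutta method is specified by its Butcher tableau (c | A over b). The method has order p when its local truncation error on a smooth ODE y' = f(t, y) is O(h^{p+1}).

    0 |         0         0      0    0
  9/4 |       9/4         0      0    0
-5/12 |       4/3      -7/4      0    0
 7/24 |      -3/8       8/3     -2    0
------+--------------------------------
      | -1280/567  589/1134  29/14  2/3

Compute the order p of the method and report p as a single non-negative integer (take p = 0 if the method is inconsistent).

2

b = (-1280/567, 589/1134, 29/14, 2/3)
c = (0, 9/4, -5/12, 7/24)
Ac = (0, 0, -63/16, 41/6)
Σ b_i: (-1280/567)·1 + 589/1134·1 + 29/14·1 + 2/3·1 = 1 ✓
b·c: 589/1134·9/4 + 29/14·(-5/12) + 2/3·7/24 = 1/2 ✓
b·c²: 589/1134·81/16 + 29/14·25/144 + 2/3·49/576 = 18421/6048 ≠ 1/3 ⇒ order 2.
b·Ac: 29/14·(-63/16) + 2/3·41/6 = -1037/288 ≠ 1/6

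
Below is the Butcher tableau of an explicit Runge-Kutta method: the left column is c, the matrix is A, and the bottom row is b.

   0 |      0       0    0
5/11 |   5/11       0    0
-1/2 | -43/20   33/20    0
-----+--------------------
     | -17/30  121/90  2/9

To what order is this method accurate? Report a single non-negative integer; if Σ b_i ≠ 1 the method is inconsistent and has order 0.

3

b = (-17/30, 121/90, 2/9)
c = (0, 5/11, -1/2)
Ac = (0, 0, 3/4)
Σ b_i: (-17/30)·1 + 121/90·1 + 2/9·1 = 1 ✓
b·c: 121/90·5/11 + 2/9·(-1/2) = 1/2 ✓
b·c²: 121/90·25/121 + 2/9·1/4 = 1/3 ✓
b·Ac: 2/9·3/4 = 1/6 ✓; 3 stages ⇒ order 3.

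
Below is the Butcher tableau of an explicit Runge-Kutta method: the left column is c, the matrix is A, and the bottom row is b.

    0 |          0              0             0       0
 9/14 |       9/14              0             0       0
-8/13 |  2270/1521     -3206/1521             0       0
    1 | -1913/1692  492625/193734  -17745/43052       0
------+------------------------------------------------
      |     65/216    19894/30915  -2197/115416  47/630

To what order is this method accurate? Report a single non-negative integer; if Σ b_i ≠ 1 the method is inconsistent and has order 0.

b = (65/216, 19894/30915, -2197/115416, 47/630)
c = (0, 9/14, -8/13, 1)
Ac = (0, 0, -229/169, 355/188)
Σ b_i: 65/216·1 + 19894/30915·1 + (-2197/115416)·1 + 47/630·1 = 1 ✓
b·c: 19894/30915·9/14 + (-2197/115416)·(-8/13) + 47/630·1 = 1/2 ✓
b·c²: 19894/30915·81/196 + (-2197/115416)·64/169 + 47/630·1 = 1/3 ✓
b·Ac: (-2197/115416)·(-229/169) + 47/630·355/188 = 1/6 ✓
b·c³: 19894/30915·729/2744 + (-2197/115416)·(-512/2197) + 47/630·1 = 1/4 ✓
b·(c∘Ac): (-2197/115416)·1832/2197 + 47/630·355/188 = 1/8 ✓
b·Ac²: (-2197/115416)·(-2061/2366) + 47/630·2355/2632 = 1/12 ✓
b·A²c: 47/630·105/188 = 1/24 ✓; 4 stages ⇒ order 4.

4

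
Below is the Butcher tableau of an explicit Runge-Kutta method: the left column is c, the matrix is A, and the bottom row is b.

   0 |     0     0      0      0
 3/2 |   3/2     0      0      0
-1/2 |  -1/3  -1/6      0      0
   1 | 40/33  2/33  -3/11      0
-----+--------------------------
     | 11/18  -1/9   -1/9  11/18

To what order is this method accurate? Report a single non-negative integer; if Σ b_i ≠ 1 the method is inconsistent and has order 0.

b = (11/18, -1/9, -1/9, 11/18)
c = (0, 3/2, -1/2, 1)
Ac = (0, 0, -1/4, 5/22)
Σ b_i: 11/18·1 + (-1/9)·1 + (-1/9)·1 + 11/18·1 = 1 ✓
b·c: (-1/9)·3/2 + (-1/9)·(-1/2) + 11/18·1 = 1/2 ✓
b·c²: (-1/9)·9/4 + (-1/9)·1/4 + 11/18·1 = 1/3 ✓
b·Ac: (-1/9)·(-1/4) + 11/18·5/22 = 1/6 ✓
b·c³: (-1/9)·27/8 + (-1/9)·(-1/8) + 11/18·1 = 1/4 ✓
b·(c∘Ac): (-1/9)·1/8 + 11/18·5/22 = 1/8 ✓
b·Ac²: (-1/9)·(-3/8) + 11/18·3/44 = 1/12 ✓
b·A²c: 11/18·3/44 = 1/24 ✓; 4 stages ⇒ order 4.

4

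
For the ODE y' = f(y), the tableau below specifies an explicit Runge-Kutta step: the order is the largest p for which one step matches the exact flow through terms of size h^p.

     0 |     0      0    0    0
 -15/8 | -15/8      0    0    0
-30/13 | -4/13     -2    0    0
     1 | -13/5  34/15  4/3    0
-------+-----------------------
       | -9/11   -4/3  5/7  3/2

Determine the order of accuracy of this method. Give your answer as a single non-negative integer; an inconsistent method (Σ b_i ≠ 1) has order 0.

b = (-9/11, -4/3, 5/7, 3/2)
c = (0, -15/8, -30/13, 1)
Ac = (0, 0, 15/4, -381/52)
Σ b_i: (-9/11)·1 + (-4/3)·1 + 5/7·1 + 3/2·1 = 29/462 ≠ 1 ⇒ order 0.

0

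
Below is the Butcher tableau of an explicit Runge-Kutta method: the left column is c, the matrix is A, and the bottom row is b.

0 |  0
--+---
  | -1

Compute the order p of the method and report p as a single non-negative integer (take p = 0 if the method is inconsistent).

0

b = (-1)
c = (0)
Σ b_i: (-1)·1 = -1 ≠ 1 ⇒ order 0.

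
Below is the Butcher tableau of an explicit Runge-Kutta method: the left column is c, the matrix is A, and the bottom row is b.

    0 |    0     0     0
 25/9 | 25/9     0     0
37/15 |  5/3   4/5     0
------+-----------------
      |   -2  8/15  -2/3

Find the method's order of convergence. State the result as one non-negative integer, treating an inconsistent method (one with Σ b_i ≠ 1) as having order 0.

0

b = (-2, 8/15, -2/3)
c = (0, 25/9, 37/15)
Ac = (0, 0, 20/9)
Σ b_i: (-2)·1 + 8/15·1 + (-2/3)·1 = -32/15 ≠ 1 ⇒ order 0.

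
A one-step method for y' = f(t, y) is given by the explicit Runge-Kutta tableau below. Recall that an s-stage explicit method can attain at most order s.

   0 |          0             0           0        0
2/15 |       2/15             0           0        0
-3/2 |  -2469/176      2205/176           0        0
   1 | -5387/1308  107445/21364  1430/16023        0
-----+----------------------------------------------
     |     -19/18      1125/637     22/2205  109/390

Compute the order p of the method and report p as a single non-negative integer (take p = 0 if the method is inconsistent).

b = (-19/18, 1125/637, 22/2205, 109/390)
c = (0, 2/15, -3/2, 1)
Ac = (0, 0, 147/88, 117/218)
Σ b_i: (-19/18)·1 + 1125/637·1 + 22/2205·1 + 109/390·1 = 1 ✓
b·c: 1125/637·2/15 + 22/2205·(-3/2) + 109/390·1 = 1/2 ✓
b·c²: 1125/637·4/225 + 22/2205·9/4 + 109/390·1 = 1/3 ✓
b·Ac: 22/2205·147/88 + 109/390·117/218 = 1/6 ✓
b·c³: 1125/637·8/3375 + 22/2205·(-27/8) + 109/390·1 = 1/4 ✓
b·(c∘Ac): 22/2205·(-441/176) + 109/390·117/218 = 1/8 ✓
b·Ac²: 22/2205·49/220 + 109/390·949/3270 = 1/12 ✓
b·A²c: 109/390·65/436 = 1/24 ✓; 4 stages ⇒ order 4.

4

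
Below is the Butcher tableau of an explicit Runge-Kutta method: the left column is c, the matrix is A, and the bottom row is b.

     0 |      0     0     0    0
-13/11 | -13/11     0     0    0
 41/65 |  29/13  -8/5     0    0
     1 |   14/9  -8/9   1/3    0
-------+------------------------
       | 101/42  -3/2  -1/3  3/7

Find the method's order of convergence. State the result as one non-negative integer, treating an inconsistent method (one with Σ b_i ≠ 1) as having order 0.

b = (101/42, -3/2, -1/3, 3/7)
c = (0, -13/11, 41/65, 1)
Ac = (0, 0, 104/55, 8113/6435)
Σ b_i: 101/42·1 + (-3/2)·1 + (-1/3)·1 + 3/7·1 = 1 ✓
b·c: (-3/2)·(-13/11) + (-1/3)·41/65 + 3/7·1 = 59791/30030 ≠ 1/2 ⇒ order 1.

1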